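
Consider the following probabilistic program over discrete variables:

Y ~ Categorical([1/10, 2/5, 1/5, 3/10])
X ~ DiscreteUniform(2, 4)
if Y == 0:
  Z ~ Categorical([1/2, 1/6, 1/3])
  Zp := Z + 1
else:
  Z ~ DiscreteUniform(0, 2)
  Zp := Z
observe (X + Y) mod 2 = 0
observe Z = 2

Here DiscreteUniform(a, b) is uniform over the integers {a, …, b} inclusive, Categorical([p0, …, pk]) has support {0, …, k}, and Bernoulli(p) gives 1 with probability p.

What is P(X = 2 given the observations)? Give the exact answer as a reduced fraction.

P(X = 2 | obs) = 3/13

Enumerate traces; 6 have nonzero weight after conditioning:
  (Y=0, X=2, Z=2) weight 1/90
  (Y=0, X=4, Z=2) weight 1/90
  (Y=1, X=3, Z=2) weight 2/45
  (Y=2, X=2, Z=2) weight 1/45
  (Y=2, X=4, Z=2) weight 1/45
  (Y=3, X=3, Z=2) weight 1/30
Group by X:
  weight(X=2) = 1/30
  weight(X=3) = 7/90
  weight(X=4) = 1/30
Total weight = 1/30 + 7/90 + 1/30 = 13/90
P(X=2 | obs) = 1/30 / 13/90 = 3/13
P(X=3 | obs) = 7/90 / 13/90 = 7/13
P(X=4 | obs) = 1/30 / 13/90 = 3/13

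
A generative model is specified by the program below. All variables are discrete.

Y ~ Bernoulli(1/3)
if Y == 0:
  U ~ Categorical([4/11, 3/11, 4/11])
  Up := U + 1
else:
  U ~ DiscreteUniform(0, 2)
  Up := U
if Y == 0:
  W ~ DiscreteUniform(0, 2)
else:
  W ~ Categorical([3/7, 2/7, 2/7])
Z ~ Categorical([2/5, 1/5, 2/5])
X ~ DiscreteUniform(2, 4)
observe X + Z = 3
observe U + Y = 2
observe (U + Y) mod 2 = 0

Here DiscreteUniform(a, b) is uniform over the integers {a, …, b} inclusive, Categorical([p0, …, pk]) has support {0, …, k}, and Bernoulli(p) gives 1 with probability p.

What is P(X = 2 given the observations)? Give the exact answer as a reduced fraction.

Enumerate traces; 12 have nonzero weight after conditioning:
  (Y=0, U=2, W=0, Z=0, X=3) weight 16/1485
  (Y=0, U=2, W=0, Z=1, X=2) weight 8/1485
  (Y=0, U=2, W=1, Z=0, X=3) weight 16/1485
  (Y=0, U=2, W=1, Z=1, X=2) weight 8/1485
  (Y=0, U=2, W=2, Z=0, X=3) weight 16/1485
  (Y=0, U=2, W=2, Z=1, X=2) weight 8/1485
  (Y=1, U=1, W=0, Z=0, X=3) weight 2/315
  (Y=1, U=1, W=0, Z=1, X=2) weight 1/315
  … 4 more
Group by X:
  weight(X=2) = 7/297
  weight(X=3) = 14/297
Total weight = 7/297 + 14/297 = 7/99
P(X=2 | obs) = 7/297 / 7/99 = 1/3
P(X=3 | obs) = 14/297 / 7/99 = 2/3

P(X = 2 | obs) = 1/3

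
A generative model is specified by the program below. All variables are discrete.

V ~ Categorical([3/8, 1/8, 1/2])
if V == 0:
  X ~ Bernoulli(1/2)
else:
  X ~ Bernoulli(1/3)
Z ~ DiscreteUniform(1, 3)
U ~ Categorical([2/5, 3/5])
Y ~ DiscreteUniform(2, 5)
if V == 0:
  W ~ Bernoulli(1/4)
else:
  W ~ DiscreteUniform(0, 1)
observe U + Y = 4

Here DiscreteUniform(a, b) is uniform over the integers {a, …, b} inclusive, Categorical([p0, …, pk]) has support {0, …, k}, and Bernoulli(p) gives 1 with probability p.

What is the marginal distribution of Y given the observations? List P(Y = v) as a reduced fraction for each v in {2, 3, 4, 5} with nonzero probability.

P(Y=3) = 3/5, P(Y=4) = 2/5

Enumerate traces; 72 have nonzero weight after conditioning:
  (V=0, X=0, Z=1, U=0, Y=4, W=0) weight 3/640
  (V=0, X=0, Z=1, U=0, Y=4, W=1) weight 1/640
  (V=0, X=0, Z=1, U=1, Y=3, W=0) weight 9/1280
  (V=0, X=0, Z=1, U=1, Y=3, W=1) weight 3/1280
  (V=0, X=0, Z=2, U=0, Y=4, W=0) weight 3/640
  (V=0, X=0, Z=2, U=0, Y=4, W=1) weight 1/640
  (V=0, X=0, Z=2, U=1, Y=3, W=0) weight 9/1280
  (V=0, X=0, Z=2, U=1, Y=3, W=1) weight 3/1280
  … 64 more
Group by Y:
  weight(Y=3) = 3/20
  weight(Y=4) = 1/10
Total weight = 3/20 + 1/10 = 1/4
P(Y=3 | obs) = 3/20 / 1/4 = 3/5
P(Y=4 | obs) = 1/10 / 1/4 = 2/5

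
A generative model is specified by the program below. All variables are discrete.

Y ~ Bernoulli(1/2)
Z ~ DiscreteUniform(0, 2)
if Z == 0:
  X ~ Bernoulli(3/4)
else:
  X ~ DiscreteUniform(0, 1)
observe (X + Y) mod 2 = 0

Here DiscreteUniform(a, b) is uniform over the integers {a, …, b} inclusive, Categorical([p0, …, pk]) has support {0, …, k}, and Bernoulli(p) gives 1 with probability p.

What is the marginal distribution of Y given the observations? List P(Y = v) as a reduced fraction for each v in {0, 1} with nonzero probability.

P(Y=0) = 5/12, P(Y=1) = 7/12

Enumerate traces; 6 have nonzero weight after conditioning:
  (Y=0, Z=0, X=0) weight 1/24
  (Y=0, Z=1, X=0) weight 1/12
  (Y=0, Z=2, X=0) weight 1/12
  (Y=1, Z=0, X=1) weight 1/8
  (Y=1, Z=1, X=1) weight 1/12
  (Y=1, Z=2, X=1) weight 1/12
Group by Y:
  weight(Y=0) = 5/24
  weight(Y=1) = 7/24
Total weight = 5/24 + 7/24 = 1/2
P(Y=0 | obs) = 5/24 / 1/2 = 5/12
P(Y=1 | obs) = 7/24 / 1/2 = 7/12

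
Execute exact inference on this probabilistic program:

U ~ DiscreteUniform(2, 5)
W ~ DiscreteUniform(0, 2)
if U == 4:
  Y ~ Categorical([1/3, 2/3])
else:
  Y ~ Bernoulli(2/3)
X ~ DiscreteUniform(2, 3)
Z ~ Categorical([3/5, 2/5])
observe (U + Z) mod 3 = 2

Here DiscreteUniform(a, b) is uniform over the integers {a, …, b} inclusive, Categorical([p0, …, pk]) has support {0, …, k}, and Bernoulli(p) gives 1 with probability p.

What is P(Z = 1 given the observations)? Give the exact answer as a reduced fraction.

P(Z = 1 | obs) = 1/4

Enumerate traces; 36 have nonzero weight after conditioning:
  (U=2, W=0, Y=0, X=2, Z=0) weight 1/120
  (U=2, W=0, Y=0, X=3, Z=0) weight 1/120
  (U=2, W=0, Y=1, X=2, Z=0) weight 1/60
  (U=2, W=0, Y=1, X=3, Z=0) weight 1/60
  (U=2, W=1, Y=0, X=2, Z=0) weight 1/120
  (U=2, W=1, Y=0, X=3, Z=0) weight 1/120
  (U=2, W=1, Y=1, X=2, Z=0) weight 1/60
  (U=2, W=1, Y=1, X=3, Z=0) weight 1/60
  (U=4, W=0, Y=0, X=2, Z=1) weight 1/180
  … 27 more
Group by Z:
  weight(Z=0) = 3/10
  weight(Z=1) = 1/10
Total weight = 3/10 + 1/10 = 2/5
P(Z=0 | obs) = 3/10 / 2/5 = 3/4
P(Z=1 | obs) = 1/10 / 2/5 = 1/4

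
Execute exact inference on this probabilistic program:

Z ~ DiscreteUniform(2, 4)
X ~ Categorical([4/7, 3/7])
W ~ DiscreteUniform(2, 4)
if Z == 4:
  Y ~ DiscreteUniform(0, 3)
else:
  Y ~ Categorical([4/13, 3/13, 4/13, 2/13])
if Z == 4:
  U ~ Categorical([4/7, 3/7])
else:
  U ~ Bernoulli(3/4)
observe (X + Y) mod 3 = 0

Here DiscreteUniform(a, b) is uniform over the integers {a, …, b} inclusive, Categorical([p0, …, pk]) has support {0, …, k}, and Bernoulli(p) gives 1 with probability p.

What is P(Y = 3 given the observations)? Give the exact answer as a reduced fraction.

P(Y = 3 | obs) = 116/431

Enumerate traces; 54 have nonzero weight after conditioning:
  (Z=2, X=0, W=2, Y=0, U=0) weight 4/819
  (Z=2, X=0, W=2, Y=0, U=1) weight 4/273
  (Z=2, X=0, W=2, Y=3, U=0) weight 2/819
  (Z=2, X=0, W=2, Y=3, U=1) weight 2/273
  (Z=2, X=0, W=3, Y=0, U=0) weight 4/819
  (Z=2, X=0, W=3, Y=0, U=1) weight 4/273
  (Z=2, X=0, W=3, Y=3, U=0) weight 2/819
  (Z=2, X=0, W=3, Y=3, U=1) weight 2/273
  (Z=2, X=1, W=2, Y=2, U=0) weight 1/273
  … 45 more
Group by Y:
  weight(Y=0) = 15/91
  weight(Y=2) = 45/364
  weight(Y=3) = 29/273
Total weight = 15/91 + 45/364 + 29/273 = 431/1092
P(Y=0 | obs) = 15/91 / 431/1092 = 180/431
P(Y=2 | obs) = 45/364 / 431/1092 = 135/431
P(Y=3 | obs) = 29/273 / 431/1092 = 116/431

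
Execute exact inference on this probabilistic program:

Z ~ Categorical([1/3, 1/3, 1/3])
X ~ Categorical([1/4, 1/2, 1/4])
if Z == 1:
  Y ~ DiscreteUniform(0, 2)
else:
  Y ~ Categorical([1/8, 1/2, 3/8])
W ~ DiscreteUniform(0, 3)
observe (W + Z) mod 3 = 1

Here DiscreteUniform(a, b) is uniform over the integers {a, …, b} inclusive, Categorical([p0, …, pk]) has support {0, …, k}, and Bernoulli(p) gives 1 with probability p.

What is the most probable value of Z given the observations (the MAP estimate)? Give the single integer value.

argmax_v P(Z = v | obs) = 1

Enumerate traces; 36 have nonzero weight after conditioning:
  (Z=0, X=0, Y=0, W=1) weight 1/384
  (Z=0, X=0, Y=1, W=1) weight 1/96
  (Z=0, X=0, Y=2, W=1) weight 1/128
  (Z=0, X=1, Y=0, W=1) weight 1/192
  (Z=0, X=1, Y=1, W=1) weight 1/48
  (Z=0, X=1, Y=2, W=1) weight 1/64
  (Z=0, X=2, Y=0, W=1) weight 1/384
  (Z=0, X=2, Y=1, W=1) weight 1/96
  (Z=1, X=0, Y=0, W=0) weight 1/144
  (Z=2, X=0, Y=0, W=2) weight 1/384
  … 26 more
Group by Z:
  weight(Z=0) = 1/12
  weight(Z=1) = 1/6
  weight(Z=2) = 1/12
Total weight = 1/12 + 1/6 + 1/12 = 1/3
P(Z=0 | obs) = 1/12 / 1/3 = 1/4
P(Z=1 | obs) = 1/6 / 1/3 = 1/2
P(Z=2 | obs) = 1/12 / 1/3 = 1/4
argmax = 1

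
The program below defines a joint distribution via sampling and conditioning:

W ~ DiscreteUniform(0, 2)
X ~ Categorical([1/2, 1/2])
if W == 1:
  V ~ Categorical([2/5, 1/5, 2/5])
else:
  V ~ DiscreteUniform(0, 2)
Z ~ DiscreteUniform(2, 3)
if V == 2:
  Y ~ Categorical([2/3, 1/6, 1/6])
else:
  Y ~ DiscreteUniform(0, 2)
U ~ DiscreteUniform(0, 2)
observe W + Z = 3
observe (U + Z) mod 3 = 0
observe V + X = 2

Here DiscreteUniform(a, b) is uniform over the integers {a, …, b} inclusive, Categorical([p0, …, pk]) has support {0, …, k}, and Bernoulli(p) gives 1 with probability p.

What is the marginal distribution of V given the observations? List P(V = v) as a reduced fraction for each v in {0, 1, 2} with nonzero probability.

P(V=1) = 8/19, P(V=2) = 11/19

Enumerate traces; 12 have nonzero weight after conditioning:
  (W=0, X=0, V=2, Z=3, Y=0, U=0) weight 1/162
  (W=0, X=0, V=2, Z=3, Y=1, U=0) weight 1/648
  (W=0, X=0, V=2, Z=3, Y=2, U=0) weight 1/648
  (W=0, X=1, V=1, Z=3, Y=0, U=0) weight 1/324
  (W=0, X=1, V=1, Z=3, Y=1, U=0) weight 1/324
  (W=0, X=1, V=1, Z=3, Y=2, U=0) weight 1/324
  (W=1, X=0, V=2, Z=2, Y=0, U=1) weight 1/135
  (W=1, X=0, V=2, Z=2, Y=1, U=1) weight 1/540
  … 4 more
Group by V:
  weight(V=1) = 2/135
  weight(V=2) = 11/540
Total weight = 2/135 + 11/540 = 19/540
P(V=1 | obs) = 2/135 / 19/540 = 8/19
P(V=2 | obs) = 11/540 / 19/540 = 11/19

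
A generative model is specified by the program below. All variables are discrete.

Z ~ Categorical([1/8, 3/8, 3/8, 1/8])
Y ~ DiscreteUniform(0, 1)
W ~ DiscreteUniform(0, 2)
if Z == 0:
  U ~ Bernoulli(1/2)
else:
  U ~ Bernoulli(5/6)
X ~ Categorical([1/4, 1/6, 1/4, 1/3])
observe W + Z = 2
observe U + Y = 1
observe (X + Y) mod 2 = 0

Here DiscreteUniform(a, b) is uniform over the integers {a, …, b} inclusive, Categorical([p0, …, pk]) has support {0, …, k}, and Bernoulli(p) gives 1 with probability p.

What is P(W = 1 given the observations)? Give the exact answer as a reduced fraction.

Enumerate traces; 12 have nonzero weight after conditioning:
  (Z=0, Y=0, W=2, U=1, X=0) weight 1/384
  (Z=0, Y=0, W=2, U=1, X=2) weight 1/384
  (Z=0, Y=1, W=2, U=0, X=1) weight 1/576
  (Z=0, Y=1, W=2, U=0, X=3) weight 1/288
  (Z=1, Y=0, W=1, U=1, X=0) weight 5/384
  (Z=1, Y=0, W=1, U=1, X=2) weight 5/384
  (Z=1, Y=1, W=1, U=0, X=1) weight 1/576
  (Z=1, Y=1, W=1, U=0, X=3) weight 1/288
  (Z=2, Y=0, W=0, U=1, X=0) weight 5/384
  … 3 more
Group by W:
  weight(W=0) = 1/32
  weight(W=1) = 1/32
  weight(W=2) = 1/96
Total weight = 1/32 + 1/32 + 1/96 = 7/96
P(W=0 | obs) = 1/32 / 7/96 = 3/7
P(W=1 | obs) = 1/32 / 7/96 = 3/7
P(W=2 | obs) = 1/96 / 7/96 = 1/7

P(W = 1 | obs) = 3/7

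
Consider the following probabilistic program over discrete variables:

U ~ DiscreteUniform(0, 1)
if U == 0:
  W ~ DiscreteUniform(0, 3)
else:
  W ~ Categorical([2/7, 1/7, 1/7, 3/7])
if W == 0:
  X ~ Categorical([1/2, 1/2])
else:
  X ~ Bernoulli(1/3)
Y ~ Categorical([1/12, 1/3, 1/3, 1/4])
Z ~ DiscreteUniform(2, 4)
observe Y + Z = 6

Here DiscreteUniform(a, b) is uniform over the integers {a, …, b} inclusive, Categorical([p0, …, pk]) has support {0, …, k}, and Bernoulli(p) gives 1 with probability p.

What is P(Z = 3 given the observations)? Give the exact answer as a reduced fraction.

P(Z = 3 | obs) = 3/7

Enumerate traces; 32 have nonzero weight after conditioning:
  (U=0, W=0, X=0, Y=2, Z=4) weight 1/144
  (U=0, W=0, X=0, Y=3, Z=3) weight 1/192
  (U=0, W=0, X=1, Y=2, Z=4) weight 1/144
  (U=0, W=0, X=1, Y=3, Z=3) weight 1/192
  (U=0, W=1, X=0, Y=2, Z=4) weight 1/108
  (U=0, W=1, X=0, Y=3, Z=3) weight 1/144
  (U=0, W=1, X=1, Y=2, Z=4) weight 1/216
  (U=0, W=1, X=1, Y=3, Z=3) weight 1/288
  … 24 more
Group by Z:
  weight(Z=3) = 1/12
  weight(Z=4) = 1/9
Total weight = 1/12 + 1/9 = 7/36
P(Z=3 | obs) = 1/12 / 7/36 = 3/7
P(Z=4 | obs) = 1/9 / 7/36 = 4/7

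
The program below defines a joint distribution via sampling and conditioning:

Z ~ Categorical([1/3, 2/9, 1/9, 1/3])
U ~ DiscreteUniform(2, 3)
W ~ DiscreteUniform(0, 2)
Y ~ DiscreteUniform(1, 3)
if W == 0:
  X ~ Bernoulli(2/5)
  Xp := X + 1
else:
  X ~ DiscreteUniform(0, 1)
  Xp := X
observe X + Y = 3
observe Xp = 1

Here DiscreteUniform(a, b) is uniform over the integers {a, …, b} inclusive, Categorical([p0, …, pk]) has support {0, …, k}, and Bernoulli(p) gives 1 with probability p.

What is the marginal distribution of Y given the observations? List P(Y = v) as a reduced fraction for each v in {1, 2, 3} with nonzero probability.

P(Y=2) = 5/8, P(Y=3) = 3/8

Enumerate traces; 24 have nonzero weight after conditioning:
  (Z=0, U=2, W=0, Y=3, X=0) weight 1/90
  (Z=0, U=2, W=1, Y=2, X=1) weight 1/108
  (Z=0, U=2, W=2, Y=2, X=1) weight 1/108
  (Z=0, U=3, W=0, Y=3, X=0) weight 1/90
  (Z=0, U=3, W=1, Y=2, X=1) weight 1/108
  (Z=0, U=3, W=2, Y=2, X=1) weight 1/108
  (Z=1, U=2, W=0, Y=3, X=0) weight 1/135
  (Z=1, U=2, W=1, Y=2, X=1) weight 1/162
  … 16 more
Group by Y:
  weight(Y=2) = 1/9
  weight(Y=3) = 1/15
Total weight = 1/9 + 1/15 = 8/45
P(Y=2 | obs) = 1/9 / 8/45 = 5/8
P(Y=3 | obs) = 1/15 / 8/45 = 3/8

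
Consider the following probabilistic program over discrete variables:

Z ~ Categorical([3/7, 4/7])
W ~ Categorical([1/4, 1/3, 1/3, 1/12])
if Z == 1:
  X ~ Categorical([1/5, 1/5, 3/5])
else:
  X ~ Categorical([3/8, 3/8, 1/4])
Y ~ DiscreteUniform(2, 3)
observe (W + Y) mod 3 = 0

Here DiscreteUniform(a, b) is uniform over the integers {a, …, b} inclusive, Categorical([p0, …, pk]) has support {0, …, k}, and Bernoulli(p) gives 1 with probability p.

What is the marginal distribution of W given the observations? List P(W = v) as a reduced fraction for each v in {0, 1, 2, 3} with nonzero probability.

P(W=0) = 3/8, P(W=1) = 1/2, P(W=3) = 1/8

Enumerate traces; 18 have nonzero weight after conditioning:
  (Z=0, W=0, X=0, Y=3) weight 9/448
  (Z=0, W=0, X=1, Y=3) weight 9/448
  (Z=0, W=0, X=2, Y=3) weight 3/224
  (Z=0, W=1, X=0, Y=2) weight 3/112
  (Z=0, W=1, X=1, Y=2) weight 3/112
  (Z=0, W=1, X=2, Y=2) weight 1/56
  (Z=0, W=3, X=0, Y=3) weight 3/448
  (Z=0, W=3, X=1, Y=3) weight 3/448
  … 10 more
Group by W:
  weight(W=0) = 1/8
  weight(W=1) = 1/6
  weight(W=3) = 1/24
Total weight = 1/8 + 1/6 + 1/24 = 1/3
P(W=0 | obs) = 1/8 / 1/3 = 3/8
P(W=1 | obs) = 1/6 / 1/3 = 1/2
P(W=3 | obs) = 1/24 / 1/3 = 1/8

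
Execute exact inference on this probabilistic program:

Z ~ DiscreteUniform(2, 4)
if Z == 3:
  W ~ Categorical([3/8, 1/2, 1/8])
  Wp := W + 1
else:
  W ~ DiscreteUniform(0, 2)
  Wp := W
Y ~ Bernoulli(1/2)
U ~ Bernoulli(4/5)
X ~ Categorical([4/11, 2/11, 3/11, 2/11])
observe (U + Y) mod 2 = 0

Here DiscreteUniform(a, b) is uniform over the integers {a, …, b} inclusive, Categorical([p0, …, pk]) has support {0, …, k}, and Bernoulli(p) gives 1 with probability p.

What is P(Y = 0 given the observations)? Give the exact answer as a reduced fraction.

P(Y = 0 | obs) = 1/5

Enumerate traces; 72 have nonzero weight after conditioning:
  (Z=2, W=0, Y=0, U=0, X=0) weight 2/495
  (Z=2, W=0, Y=0, U=0, X=1) weight 1/495
  (Z=2, W=0, Y=0, U=0, X=2) weight 1/330
  (Z=2, W=0, Y=0, U=0, X=3) weight 1/495
  (Z=2, W=0, Y=1, U=1, X=0) weight 8/495
  (Z=2, W=0, Y=1, U=1, X=1) weight 4/495
  (Z=2, W=0, Y=1, U=1, X=2) weight 2/165
  (Z=2, W=0, Y=1, U=1, X=3) weight 4/495
  … 64 more
Group by Y:
  weight(Y=0) = 1/10
  weight(Y=1) = 2/5
Total weight = 1/10 + 2/5 = 1/2
P(Y=0 | obs) = 1/10 / 1/2 = 1/5
P(Y=1 | obs) = 2/5 / 1/2 = 4/5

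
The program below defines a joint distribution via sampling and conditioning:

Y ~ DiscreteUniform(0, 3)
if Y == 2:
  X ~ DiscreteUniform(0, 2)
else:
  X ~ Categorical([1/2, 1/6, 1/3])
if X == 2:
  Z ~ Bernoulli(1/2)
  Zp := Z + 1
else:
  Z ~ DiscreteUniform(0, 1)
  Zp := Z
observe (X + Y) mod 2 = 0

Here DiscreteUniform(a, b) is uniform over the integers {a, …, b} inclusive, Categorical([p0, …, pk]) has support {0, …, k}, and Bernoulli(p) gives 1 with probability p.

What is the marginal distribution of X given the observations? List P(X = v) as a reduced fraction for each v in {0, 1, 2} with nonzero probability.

Enumerate traces; 12 have nonzero weight after conditioning:
  (Y=0, X=0, Z=0) weight 1/16
  (Y=0, X=0, Z=1) weight 1/16
  (Y=0, X=2, Z=0) weight 1/24
  (Y=0, X=2, Z=1) weight 1/24
  (Y=1, X=1, Z=0) weight 1/48
  (Y=1, X=1, Z=1) weight 1/48
  (Y=2, X=0, Z=0) weight 1/24
  (Y=2, X=0, Z=1) weight 1/24
  … 4 more
Group by X:
  weight(X=0) = 5/24
  weight(X=1) = 1/12
  weight(X=2) = 1/6
Total weight = 5/24 + 1/12 + 1/6 = 11/24
P(X=0 | obs) = 5/24 / 11/24 = 5/11
P(X=1 | obs) = 1/12 / 11/24 = 2/11
P(X=2 | obs) = 1/6 / 11/24 = 4/11

P(X=0) = 5/11, P(X=1) = 2/11, P(X=2) = 4/11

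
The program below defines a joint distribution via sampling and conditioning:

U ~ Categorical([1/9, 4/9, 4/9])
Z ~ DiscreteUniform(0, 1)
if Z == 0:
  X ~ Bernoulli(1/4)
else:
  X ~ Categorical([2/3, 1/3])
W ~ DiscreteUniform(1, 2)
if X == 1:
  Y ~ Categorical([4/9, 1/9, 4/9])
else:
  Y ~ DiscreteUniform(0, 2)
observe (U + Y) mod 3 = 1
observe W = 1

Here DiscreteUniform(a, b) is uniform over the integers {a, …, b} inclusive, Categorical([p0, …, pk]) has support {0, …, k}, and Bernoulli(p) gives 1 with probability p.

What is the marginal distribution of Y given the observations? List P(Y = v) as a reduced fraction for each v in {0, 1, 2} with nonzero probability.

P(Y=0) = 158/345, P(Y=1) = 29/345, P(Y=2) = 158/345

Enumerate traces; 12 have nonzero weight after conditioning:
  (U=0, Z=0, X=0, W=1, Y=1) weight 1/144
  (U=0, Z=0, X=1, W=1, Y=1) weight 1/1296
  (U=0, Z=1, X=0, W=1, Y=1) weight 1/162
  (U=0, Z=1, X=1, W=1, Y=1) weight 1/972
  (U=1, Z=0, X=0, W=1, Y=0) weight 1/36
  (U=1, Z=0, X=1, W=1, Y=0) weight 1/81
  (U=1, Z=1, X=0, W=1, Y=0) weight 2/81
  (U=1, Z=1, X=1, W=1, Y=0) weight 4/243
  (U=2, Z=0, X=0, W=1, Y=2) weight 1/36
  … 3 more
Group by Y:
  weight(Y=0) = 79/972
  weight(Y=1) = 29/1944
  weight(Y=2) = 79/972
Total weight = 79/972 + 29/1944 + 79/972 = 115/648
P(Y=0 | obs) = 79/972 / 115/648 = 158/345
P(Y=1 | obs) = 29/1944 / 115/648 = 29/345
P(Y=2 | obs) = 79/972 / 115/648 = 158/345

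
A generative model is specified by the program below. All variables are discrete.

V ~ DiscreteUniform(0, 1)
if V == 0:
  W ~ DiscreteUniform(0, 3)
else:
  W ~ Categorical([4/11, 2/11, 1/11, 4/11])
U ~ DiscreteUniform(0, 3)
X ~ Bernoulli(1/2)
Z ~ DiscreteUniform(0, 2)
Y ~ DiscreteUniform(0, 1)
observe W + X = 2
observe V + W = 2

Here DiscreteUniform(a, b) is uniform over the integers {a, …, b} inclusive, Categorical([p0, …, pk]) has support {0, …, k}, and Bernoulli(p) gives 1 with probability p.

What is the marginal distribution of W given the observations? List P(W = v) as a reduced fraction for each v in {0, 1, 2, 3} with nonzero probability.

Enumerate traces; 48 have nonzero weight after conditioning:
  (V=0, W=2, U=0, X=0, Z=0, Y=0) weight 1/384
  (V=0, W=2, U=0, X=0, Z=0, Y=1) weight 1/384
  (V=0, W=2, U=0, X=0, Z=1, Y=0) weight 1/384
  (V=0, W=2, U=0, X=0, Z=1, Y=1) weight 1/384
  (V=0, W=2, U=0, X=0, Z=2, Y=0) weight 1/384
  (V=0, W=2, U=0, X=0, Z=2, Y=1) weight 1/384
  (V=0, W=2, U=1, X=0, Z=0, Y=0) weight 1/384
  (V=0, W=2, U=1, X=0, Z=0, Y=1) weight 1/384
  (V=1, W=1, U=0, X=1, Z=0, Y=0) weight 1/528
  … 39 more
Group by W:
  weight(W=1) = 1/22
  weight(W=2) = 1/16
Total weight = 1/22 + 1/16 = 19/176
P(W=1 | obs) = 1/22 / 19/176 = 8/19
P(W=2 | obs) = 1/16 / 19/176 = 11/19

P(W=1) = 8/19, P(W=2) = 11/19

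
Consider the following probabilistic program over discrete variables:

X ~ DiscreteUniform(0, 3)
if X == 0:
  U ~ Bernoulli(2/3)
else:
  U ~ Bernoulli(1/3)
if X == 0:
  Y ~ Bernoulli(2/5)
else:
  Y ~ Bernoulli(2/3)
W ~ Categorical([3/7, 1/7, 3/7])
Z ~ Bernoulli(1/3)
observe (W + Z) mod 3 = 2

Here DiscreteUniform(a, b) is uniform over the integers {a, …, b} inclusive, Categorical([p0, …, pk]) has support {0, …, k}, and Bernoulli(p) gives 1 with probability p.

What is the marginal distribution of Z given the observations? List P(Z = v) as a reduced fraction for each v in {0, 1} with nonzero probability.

P(Z=0) = 6/7, P(Z=1) = 1/7

Enumerate traces; 32 have nonzero weight after conditioning:
  (X=0, U=0, Y=0, W=1, Z=1) weight 1/420
  (X=0, U=0, Y=0, W=2, Z=0) weight 1/70
  (X=0, U=0, Y=1, W=1, Z=1) weight 1/630
  (X=0, U=0, Y=1, W=2, Z=0) weight 1/105
  (X=0, U=1, Y=0, W=1, Z=1) weight 1/210
  (X=0, U=1, Y=0, W=2, Z=0) weight 1/35
  (X=0, U=1, Y=1, W=1, Z=1) weight 1/315
  (X=0, U=1, Y=1, W=2, Z=0) weight 2/105
  … 24 more
Group by Z:
  weight(Z=0) = 2/7
  weight(Z=1) = 1/21
Total weight = 2/7 + 1/21 = 1/3
P(Z=0 | obs) = 2/7 / 1/3 = 6/7
P(Z=1 | obs) = 1/21 / 1/3 = 1/7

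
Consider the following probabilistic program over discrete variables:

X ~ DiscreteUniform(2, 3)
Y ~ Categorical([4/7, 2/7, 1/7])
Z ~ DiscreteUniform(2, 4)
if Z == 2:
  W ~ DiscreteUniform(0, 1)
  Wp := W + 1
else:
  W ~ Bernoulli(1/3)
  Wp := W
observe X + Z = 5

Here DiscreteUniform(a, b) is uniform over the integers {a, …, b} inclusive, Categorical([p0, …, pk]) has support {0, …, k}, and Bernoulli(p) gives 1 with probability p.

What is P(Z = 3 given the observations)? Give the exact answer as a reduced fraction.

P(Z = 3 | obs) = 1/2

Enumerate traces; 12 have nonzero weight after conditioning:
  (X=2, Y=0, Z=3, W=0) weight 4/63
  (X=2, Y=0, Z=3, W=1) weight 2/63
  (X=2, Y=1, Z=3, W=0) weight 2/63
  (X=2, Y=1, Z=3, W=1) weight 1/63
  (X=2, Y=2, Z=3, W=0) weight 1/63
  (X=2, Y=2, Z=3, W=1) weight 1/126
  (X=3, Y=0, Z=2, W=0) weight 1/21
  (X=3, Y=0, Z=2, W=1) weight 1/21
  … 4 more
Group by Z:
  weight(Z=2) = 1/6
  weight(Z=3) = 1/6
Total weight = 1/6 + 1/6 = 1/3
P(Z=2 | obs) = 1/6 / 1/3 = 1/2
P(Z=3 | obs) = 1/6 / 1/3 = 1/2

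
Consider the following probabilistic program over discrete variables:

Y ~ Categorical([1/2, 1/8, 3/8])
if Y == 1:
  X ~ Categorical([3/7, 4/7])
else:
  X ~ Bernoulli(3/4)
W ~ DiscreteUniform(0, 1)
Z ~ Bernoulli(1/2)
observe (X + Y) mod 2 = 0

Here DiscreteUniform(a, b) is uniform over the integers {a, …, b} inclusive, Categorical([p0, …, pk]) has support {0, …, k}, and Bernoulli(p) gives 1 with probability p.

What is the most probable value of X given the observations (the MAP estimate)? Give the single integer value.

Enumerate traces; 12 have nonzero weight after conditioning:
  (Y=0, X=0, W=0, Z=0) weight 1/32
  (Y=0, X=0, W=0, Z=1) weight 1/32
  (Y=0, X=0, W=1, Z=0) weight 1/32
  (Y=0, X=0, W=1, Z=1) weight 1/32
  (Y=1, X=1, W=0, Z=0) weight 1/56
  (Y=1, X=1, W=0, Z=1) weight 1/56
  (Y=1, X=1, W=1, Z=0) weight 1/56
  (Y=1, X=1, W=1, Z=1) weight 1/56
  … 4 more
Group by X:
  weight(X=0) = 7/32
  weight(X=1) = 1/14
Total weight = 7/32 + 1/14 = 65/224
P(X=0 | obs) = 7/32 / 65/224 = 49/65
P(X=1 | obs) = 1/14 / 65/224 = 16/65
argmax = 0

argmax_v P(X = v | obs) = 0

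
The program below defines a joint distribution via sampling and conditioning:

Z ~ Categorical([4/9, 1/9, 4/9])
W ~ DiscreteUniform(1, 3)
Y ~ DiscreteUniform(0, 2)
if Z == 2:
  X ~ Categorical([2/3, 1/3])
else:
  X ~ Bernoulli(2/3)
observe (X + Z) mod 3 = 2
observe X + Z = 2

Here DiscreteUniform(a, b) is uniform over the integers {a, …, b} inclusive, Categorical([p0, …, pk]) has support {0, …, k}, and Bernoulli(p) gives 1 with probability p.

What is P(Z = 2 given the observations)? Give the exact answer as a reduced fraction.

P(Z = 2 | obs) = 4/5

Enumerate traces; 18 have nonzero weight after conditioning:
  (Z=1, W=1, Y=0, X=1) weight 2/243
  (Z=1, W=1, Y=1, X=1) weight 2/243
  (Z=1, W=1, Y=2, X=1) weight 2/243
  (Z=1, W=2, Y=0, X=1) weight 2/243
  (Z=1, W=2, Y=1, X=1) weight 2/243
  (Z=1, W=2, Y=2, X=1) weight 2/243
  (Z=1, W=3, Y=0, X=1) weight 2/243
  (Z=1, W=3, Y=1, X=1) weight 2/243
  (Z=2, W=1, Y=0, X=0) weight 8/243
  … 9 more
Group by Z:
  weight(Z=1) = 2/27
  weight(Z=2) = 8/27
Total weight = 2/27 + 8/27 = 10/27
P(Z=1 | obs) = 2/27 / 10/27 = 1/5
P(Z=2 | obs) = 8/27 / 10/27 = 4/5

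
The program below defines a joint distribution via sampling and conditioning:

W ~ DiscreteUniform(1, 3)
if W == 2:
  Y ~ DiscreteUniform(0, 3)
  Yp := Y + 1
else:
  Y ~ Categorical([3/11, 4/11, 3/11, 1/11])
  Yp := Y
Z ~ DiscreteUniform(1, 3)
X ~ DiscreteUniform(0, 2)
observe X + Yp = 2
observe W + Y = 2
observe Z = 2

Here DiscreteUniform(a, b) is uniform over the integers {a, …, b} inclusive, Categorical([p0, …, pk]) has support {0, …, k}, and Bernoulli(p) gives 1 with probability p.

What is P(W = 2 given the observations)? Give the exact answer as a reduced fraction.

P(W = 2 | obs) = 11/27

Enumerate traces; 2 have nonzero weight after conditioning:
  (W=1, Y=1, Z=2, X=1) weight 4/297
  (W=2, Y=0, Z=2, X=1) weight 1/108
Group by W:
  weight(W=1) = 4/297
  weight(W=2) = 1/108
Total weight = 4/297 + 1/108 = 1/44
P(W=1 | obs) = 4/297 / 1/44 = 16/27
P(W=2 | obs) = 1/108 / 1/44 = 11/27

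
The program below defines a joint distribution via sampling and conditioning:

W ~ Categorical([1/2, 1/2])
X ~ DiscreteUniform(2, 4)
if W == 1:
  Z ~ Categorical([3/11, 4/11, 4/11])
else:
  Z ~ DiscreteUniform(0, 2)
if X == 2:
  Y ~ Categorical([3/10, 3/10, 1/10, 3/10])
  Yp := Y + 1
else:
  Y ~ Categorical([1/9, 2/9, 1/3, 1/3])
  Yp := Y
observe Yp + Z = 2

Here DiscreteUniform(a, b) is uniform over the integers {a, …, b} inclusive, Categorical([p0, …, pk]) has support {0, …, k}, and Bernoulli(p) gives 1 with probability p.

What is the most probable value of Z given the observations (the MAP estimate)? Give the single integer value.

Enumerate traces; 16 have nonzero weight after conditioning:
  (W=0, X=2, Z=0, Y=1) weight 1/60
  (W=0, X=2, Z=1, Y=0) weight 1/60
  (W=0, X=3, Z=0, Y=2) weight 1/54
  (W=0, X=3, Z=1, Y=1) weight 1/81
  (W=0, X=3, Z=2, Y=0) weight 1/162
  (W=0, X=4, Z=0, Y=2) weight 1/54
  (W=0, X=4, Z=1, Y=1) weight 1/81
  (W=0, X=4, Z=2, Y=0) weight 1/162
  … 8 more
Group by Z:
  weight(Z=0) = 29/297
  weight(Z=1) = 1541/17820
  weight(Z=2) = 23/891
Total weight = 29/297 + 1541/17820 + 23/891 = 1247/5940
P(Z=0 | obs) = 29/297 / 1247/5940 = 20/43
P(Z=1 | obs) = 1541/17820 / 1247/5940 = 1541/3741
P(Z=2 | obs) = 23/891 / 1247/5940 = 460/3741
argmax = 0

argmax_v P(Z = v | obs) = 0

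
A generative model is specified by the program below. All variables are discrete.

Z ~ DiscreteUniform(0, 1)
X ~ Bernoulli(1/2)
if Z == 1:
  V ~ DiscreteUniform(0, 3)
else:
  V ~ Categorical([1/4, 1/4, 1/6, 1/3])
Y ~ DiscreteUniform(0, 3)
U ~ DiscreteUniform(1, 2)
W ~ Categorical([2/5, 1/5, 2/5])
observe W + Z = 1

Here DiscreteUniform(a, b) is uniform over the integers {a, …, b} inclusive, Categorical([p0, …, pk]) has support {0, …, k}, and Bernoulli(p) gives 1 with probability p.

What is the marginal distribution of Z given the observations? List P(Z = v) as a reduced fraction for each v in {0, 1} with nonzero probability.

P(Z=0) = 1/3, P(Z=1) = 2/3

Enumerate traces; 128 have nonzero weight after conditioning:
  (Z=0, X=0, V=0, Y=0, U=1, W=1) weight 1/640
  (Z=0, X=0, V=0, Y=0, U=2, W=1) weight 1/640
  (Z=0, X=0, V=0, Y=1, U=1, W=1) weight 1/640
  (Z=0, X=0, V=0, Y=1, U=2, W=1) weight 1/640
  (Z=0, X=0, V=0, Y=2, U=1, W=1) weight 1/640
  (Z=0, X=0, V=0, Y=2, U=2, W=1) weight 1/640
  (Z=0, X=0, V=0, Y=3, U=1, W=1) weight 1/640
  (Z=0, X=0, V=0, Y=3, U=2, W=1) weight 1/640
  (Z=1, X=0, V=0, Y=0, U=1, W=0) weight 1/320
  … 119 more
Group by Z:
  weight(Z=0) = 1/10
  weight(Z=1) = 1/5
Total weight = 1/10 + 1/5 = 3/10
P(Z=0 | obs) = 1/10 / 3/10 = 1/3
P(Z=1 | obs) = 1/5 / 3/10 = 2/3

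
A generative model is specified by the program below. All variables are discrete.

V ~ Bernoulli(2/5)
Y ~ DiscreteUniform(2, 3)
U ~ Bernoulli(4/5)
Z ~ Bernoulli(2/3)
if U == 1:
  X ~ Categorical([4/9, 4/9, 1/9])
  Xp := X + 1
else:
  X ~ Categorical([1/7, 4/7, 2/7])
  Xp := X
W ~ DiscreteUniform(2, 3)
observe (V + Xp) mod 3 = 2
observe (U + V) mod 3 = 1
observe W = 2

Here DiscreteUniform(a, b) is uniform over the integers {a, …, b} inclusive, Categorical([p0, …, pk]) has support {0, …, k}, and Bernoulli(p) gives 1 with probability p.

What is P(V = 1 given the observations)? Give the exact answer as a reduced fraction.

Enumerate traces; 8 have nonzero weight after conditioning:
  (V=0, Y=2, U=1, Z=0, X=1, W=2) weight 4/225
  (V=0, Y=2, U=1, Z=1, X=1, W=2) weight 8/225
  (V=0, Y=3, U=1, Z=0, X=1, W=2) weight 4/225
  (V=0, Y=3, U=1, Z=1, X=1, W=2) weight 8/225
  (V=1, Y=2, U=0, Z=0, X=1, W=2) weight 2/525
  (V=1, Y=2, U=0, Z=1, X=1, W=2) weight 4/525
  (V=1, Y=3, U=0, Z=0, X=1, W=2) weight 2/525
  (V=1, Y=3, U=0, Z=1, X=1, W=2) weight 4/525
Group by V:
  weight(V=0) = 8/75
  weight(V=1) = 4/175
Total weight = 8/75 + 4/175 = 68/525
P(V=0 | obs) = 8/75 / 68/525 = 14/17
P(V=1 | obs) = 4/175 / 68/525 = 3/17

P(V = 1 | obs) = 3/17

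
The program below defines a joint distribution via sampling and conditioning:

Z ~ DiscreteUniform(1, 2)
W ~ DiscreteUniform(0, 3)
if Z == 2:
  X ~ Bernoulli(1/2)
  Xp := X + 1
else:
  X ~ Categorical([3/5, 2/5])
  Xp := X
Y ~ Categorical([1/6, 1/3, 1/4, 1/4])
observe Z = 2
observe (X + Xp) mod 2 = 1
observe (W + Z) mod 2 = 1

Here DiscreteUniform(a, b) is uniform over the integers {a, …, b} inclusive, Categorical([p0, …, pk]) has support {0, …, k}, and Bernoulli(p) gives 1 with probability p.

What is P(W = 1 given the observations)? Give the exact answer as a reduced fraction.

P(W = 1 | obs) = 1/2

Enumerate traces; 16 have nonzero weight after conditioning:
  (Z=2, W=1, X=0, Y=0) weight 1/96
  (Z=2, W=1, X=0, Y=1) weight 1/48
  (Z=2, W=1, X=0, Y=2) weight 1/64
  (Z=2, W=1, X=0, Y=3) weight 1/64
  (Z=2, W=1, X=1, Y=0) weight 1/96
  (Z=2, W=1, X=1, Y=1) weight 1/48
  (Z=2, W=1, X=1, Y=2) weight 1/64
  (Z=2, W=1, X=1, Y=3) weight 1/64
  (Z=2, W=3, X=0, Y=0) weight 1/96
  … 7 more
Group by W:
  weight(W=1) = 1/8
  weight(W=3) = 1/8
Total weight = 1/8 + 1/8 = 1/4
P(W=1 | obs) = 1/8 / 1/4 = 1/2
P(W=3 | obs) = 1/8 / 1/4 = 1/2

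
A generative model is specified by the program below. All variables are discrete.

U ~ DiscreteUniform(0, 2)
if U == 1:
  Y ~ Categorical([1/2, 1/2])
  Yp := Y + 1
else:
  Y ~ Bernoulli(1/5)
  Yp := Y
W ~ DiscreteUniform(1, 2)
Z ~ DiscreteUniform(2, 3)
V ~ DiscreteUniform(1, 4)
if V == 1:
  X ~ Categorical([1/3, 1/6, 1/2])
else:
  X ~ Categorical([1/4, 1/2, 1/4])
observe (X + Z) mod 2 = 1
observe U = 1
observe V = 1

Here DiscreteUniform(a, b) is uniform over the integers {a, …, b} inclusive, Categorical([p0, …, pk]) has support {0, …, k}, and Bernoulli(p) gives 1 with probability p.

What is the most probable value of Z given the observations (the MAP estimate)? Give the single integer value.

Enumerate traces; 12 have nonzero weight after conditioning:
  (U=1, Y=0, W=1, Z=2, V=1, X=1) weight 1/576
  (U=1, Y=0, W=1, Z=3, V=1, X=0) weight 1/288
  (U=1, Y=0, W=1, Z=3, V=1, X=2) weight 1/192
  (U=1, Y=0, W=2, Z=2, V=1, X=1) weight 1/576
  (U=1, Y=0, W=2, Z=3, V=1, X=0) weight 1/288
  (U=1, Y=0, W=2, Z=3, V=1, X=2) weight 1/192
  (U=1, Y=1, W=1, Z=2, V=1, X=1) weight 1/576
  (U=1, Y=1, W=1, Z=3, V=1, X=0) weight 1/288
  … 4 more
Group by Z:
  weight(Z=2) = 1/144
  weight(Z=3) = 5/144
Total weight = 1/144 + 5/144 = 1/24
P(Z=2 | obs) = 1/144 / 1/24 = 1/6
P(Z=3 | obs) = 5/144 / 1/24 = 5/6
argmax = 3

argmax_v P(Z = v | obs) = 3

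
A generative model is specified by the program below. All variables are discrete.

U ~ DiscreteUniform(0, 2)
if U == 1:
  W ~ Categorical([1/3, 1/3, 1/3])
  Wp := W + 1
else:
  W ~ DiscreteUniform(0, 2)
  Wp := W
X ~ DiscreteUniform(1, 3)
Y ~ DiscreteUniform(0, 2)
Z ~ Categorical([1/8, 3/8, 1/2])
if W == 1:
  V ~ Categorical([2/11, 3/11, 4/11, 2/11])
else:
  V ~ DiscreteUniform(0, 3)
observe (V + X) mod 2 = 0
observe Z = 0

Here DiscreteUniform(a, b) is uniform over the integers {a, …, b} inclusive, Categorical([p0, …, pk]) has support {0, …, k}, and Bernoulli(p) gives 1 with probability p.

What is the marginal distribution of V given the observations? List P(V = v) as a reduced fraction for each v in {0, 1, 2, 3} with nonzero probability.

Enumerate traces; 162 have nonzero weight after conditioning:
  (U=0, W=0, X=1, Y=0, Z=0, V=1) weight 1/2592
  (U=0, W=0, X=1, Y=0, Z=0, V=3) weight 1/2592
  (U=0, W=0, X=1, Y=1, Z=0, V=1) weight 1/2592
  (U=0, W=0, X=1, Y=1, Z=0, V=3) weight 1/2592
  (U=0, W=0, X=1, Y=2, Z=0, V=1) weight 1/2592
  (U=0, W=0, X=1, Y=2, Z=0, V=3) weight 1/2592
  (U=0, W=0, X=2, Y=0, Z=0, V=0) weight 1/2592
  (U=0, W=0, X=2, Y=0, Z=0, V=2) weight 1/2592
  … 154 more
Group by V:
  weight(V=0) = 5/528
  weight(V=1) = 17/792
  weight(V=2) = 19/1584
  weight(V=3) = 5/264
Total weight = 5/528 + 17/792 + 19/1584 + 5/264 = 49/792
P(V=0 | obs) = 5/528 / 49/792 = 15/98
P(V=1 | obs) = 17/792 / 49/792 = 17/49
P(V=2 | obs) = 19/1584 / 49/792 = 19/98
P(V=3 | obs) = 5/264 / 49/792 = 15/49

P(V=0) = 15/98, P(V=1) = 17/49, P(V=2) = 19/98, P(V=3) = 15/49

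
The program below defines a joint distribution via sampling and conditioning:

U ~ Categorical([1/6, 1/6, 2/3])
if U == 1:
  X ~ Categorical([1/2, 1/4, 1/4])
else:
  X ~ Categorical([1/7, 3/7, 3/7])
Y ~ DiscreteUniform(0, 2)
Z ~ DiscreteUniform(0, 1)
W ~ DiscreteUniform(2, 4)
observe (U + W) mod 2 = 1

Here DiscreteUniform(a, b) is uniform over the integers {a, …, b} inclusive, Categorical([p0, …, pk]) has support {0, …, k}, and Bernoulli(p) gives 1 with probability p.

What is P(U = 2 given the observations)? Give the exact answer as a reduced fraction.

Enumerate traces; 72 have nonzero weight after conditioning:
  (U=0, X=0, Y=0, Z=0, W=3) weight 1/756
  (U=0, X=0, Y=0, Z=1, W=3) weight 1/756
  (U=0, X=0, Y=1, Z=0, W=3) weight 1/756
  (U=0, X=0, Y=1, Z=1, W=3) weight 1/756
  (U=0, X=0, Y=2, Z=0, W=3) weight 1/756
  (U=0, X=0, Y=2, Z=1, W=3) weight 1/756
  (U=0, X=1, Y=0, Z=0, W=3) weight 1/252
  (U=0, X=1, Y=0, Z=1, W=3) weight 1/252
  (U=1, X=0, Y=0, Z=0, W=2) weight 1/216
  (U=2, X=0, Y=0, Z=0, W=3) weight 1/189
  … 62 more
Group by U:
  weight(U=0) = 1/18
  weight(U=1) = 1/9
  weight(U=2) = 2/9
Total weight = 1/18 + 1/9 + 2/9 = 7/18
P(U=0 | obs) = 1/18 / 7/18 = 1/7
P(U=1 | obs) = 1/9 / 7/18 = 2/7
P(U=2 | obs) = 2/9 / 7/18 = 4/7

P(U = 2 | obs) = 4/7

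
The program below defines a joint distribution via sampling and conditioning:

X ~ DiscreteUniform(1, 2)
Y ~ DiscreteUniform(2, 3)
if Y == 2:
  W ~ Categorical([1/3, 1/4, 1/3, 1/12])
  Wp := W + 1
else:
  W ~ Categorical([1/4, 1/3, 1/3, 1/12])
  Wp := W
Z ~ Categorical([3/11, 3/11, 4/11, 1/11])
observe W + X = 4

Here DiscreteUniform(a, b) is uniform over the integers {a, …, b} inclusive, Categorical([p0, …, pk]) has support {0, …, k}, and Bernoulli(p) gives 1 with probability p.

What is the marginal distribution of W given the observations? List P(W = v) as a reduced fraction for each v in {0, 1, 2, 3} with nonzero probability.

P(W=2) = 4/5, P(W=3) = 1/5

Enumerate traces; 16 have nonzero weight after conditioning:
  (X=1, Y=2, W=3, Z=0) weight 1/176
  (X=1, Y=2, W=3, Z=1) weight 1/176
  (X=1, Y=2, W=3, Z=2) weight 1/132
  (X=1, Y=2, W=3, Z=3) weight 1/528
  (X=1, Y=3, W=3, Z=0) weight 1/176
  (X=1, Y=3, W=3, Z=1) weight 1/176
  (X=1, Y=3, W=3, Z=2) weight 1/132
  (X=1, Y=3, W=3, Z=3) weight 1/528
  (X=2, Y=2, W=2, Z=0) weight 1/44
  … 7 more
Group by W:
  weight(W=2) = 1/6
  weight(W=3) = 1/24
Total weight = 1/6 + 1/24 = 5/24
P(W=2 | obs) = 1/6 / 5/24 = 4/5
P(W=3 | obs) = 1/24 / 5/24 = 1/5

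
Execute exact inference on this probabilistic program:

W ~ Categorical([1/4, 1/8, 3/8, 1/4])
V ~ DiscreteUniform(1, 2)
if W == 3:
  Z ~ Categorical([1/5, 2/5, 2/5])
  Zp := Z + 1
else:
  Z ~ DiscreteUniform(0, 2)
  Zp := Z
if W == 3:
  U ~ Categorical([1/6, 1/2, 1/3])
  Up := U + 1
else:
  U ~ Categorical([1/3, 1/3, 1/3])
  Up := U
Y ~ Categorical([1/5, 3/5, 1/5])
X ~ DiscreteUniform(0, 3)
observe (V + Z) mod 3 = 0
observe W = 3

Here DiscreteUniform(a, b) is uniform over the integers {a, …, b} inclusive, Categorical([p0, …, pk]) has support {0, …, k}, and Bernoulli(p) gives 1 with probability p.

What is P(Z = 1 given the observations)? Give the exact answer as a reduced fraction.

P(Z = 1 | obs) = 1/2

Enumerate traces; 72 have nonzero weight after conditioning:
  (W=3, V=1, Z=2, U=0, Y=0, X=0) weight 1/2400
  (W=3, V=1, Z=2, U=0, Y=0, X=1) weight 1/2400
  (W=3, V=1, Z=2, U=0, Y=0, X=2) weight 1/2400
  (W=3, V=1, Z=2, U=0, Y=0, X=3) weight 1/2400
  (W=3, V=1, Z=2, U=0, Y=1, X=0) weight 1/800
  (W=3, V=1, Z=2, U=0, Y=1, X=1) weight 1/800
  (W=3, V=1, Z=2, U=0, Y=1, X=2) weight 1/800
  (W=3, V=1, Z=2, U=0, Y=1, X=3) weight 1/800
  (W=3, V=2, Z=1, U=0, Y=0, X=0) weight 1/2400
  … 63 more
Group by Z:
  weight(Z=1) = 1/20
  weight(Z=2) = 1/20
Total weight = 1/20 + 1/20 = 1/10
P(Z=1 | obs) = 1/20 / 1/10 = 1/2
P(Z=2 | obs) = 1/20 / 1/10 = 1/2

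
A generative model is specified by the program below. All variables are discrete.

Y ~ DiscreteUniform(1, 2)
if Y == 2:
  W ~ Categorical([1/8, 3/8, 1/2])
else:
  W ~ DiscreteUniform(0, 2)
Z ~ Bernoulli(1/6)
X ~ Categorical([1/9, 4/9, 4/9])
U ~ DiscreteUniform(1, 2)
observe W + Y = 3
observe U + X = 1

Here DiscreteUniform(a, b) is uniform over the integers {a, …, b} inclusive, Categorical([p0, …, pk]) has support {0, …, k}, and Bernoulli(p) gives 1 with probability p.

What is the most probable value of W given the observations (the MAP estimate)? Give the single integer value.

argmax_v P(W = v | obs) = 1

Enumerate traces; 4 have nonzero weight after conditioning:
  (Y=1, W=2, Z=0, X=0, U=1) weight 5/648
  (Y=1, W=2, Z=1, X=0, U=1) weight 1/648
  (Y=2, W=1, Z=0, X=0, U=1) weight 5/576
  (Y=2, W=1, Z=1, X=0, U=1) weight 1/576
Group by W:
  weight(W=1) = 1/96
  weight(W=2) = 1/108
Total weight = 1/96 + 1/108 = 17/864
P(W=1 | obs) = 1/96 / 17/864 = 9/17
P(W=2 | obs) = 1/108 / 17/864 = 8/17
argmax = 1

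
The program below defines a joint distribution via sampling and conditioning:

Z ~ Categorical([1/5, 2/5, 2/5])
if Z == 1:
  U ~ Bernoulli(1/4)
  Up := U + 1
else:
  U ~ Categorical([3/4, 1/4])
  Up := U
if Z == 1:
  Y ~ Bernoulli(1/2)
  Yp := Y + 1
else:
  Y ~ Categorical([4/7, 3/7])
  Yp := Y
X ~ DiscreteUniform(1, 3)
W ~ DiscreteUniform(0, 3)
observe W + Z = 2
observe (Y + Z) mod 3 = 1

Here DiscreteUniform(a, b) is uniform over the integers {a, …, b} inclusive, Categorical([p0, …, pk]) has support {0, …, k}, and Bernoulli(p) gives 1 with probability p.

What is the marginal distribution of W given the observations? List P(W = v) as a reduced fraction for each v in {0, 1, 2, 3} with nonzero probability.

P(W=1) = 7/10, P(W=2) = 3/10

Enumerate traces; 12 have nonzero weight after conditioning:
  (Z=0, U=0, Y=1, X=1, W=2) weight 3/560
  (Z=0, U=0, Y=1, X=2, W=2) weight 3/560
  (Z=0, U=0, Y=1, X=3, W=2) weight 3/560
  (Z=0, U=1, Y=1, X=1, W=2) weight 1/560
  (Z=0, U=1, Y=1, X=2, W=2) weight 1/560
  (Z=0, U=1, Y=1, X=3, W=2) weight 1/560
  (Z=1, U=0, Y=0, X=1, W=1) weight 1/80
  (Z=1, U=0, Y=0, X=2, W=1) weight 1/80
  … 4 more
Group by W:
  weight(W=1) = 1/20
  weight(W=2) = 3/140
Total weight = 1/20 + 3/140 = 1/14
P(W=1 | obs) = 1/20 / 1/14 = 7/10
P(W=2 | obs) = 3/140 / 1/14 = 3/10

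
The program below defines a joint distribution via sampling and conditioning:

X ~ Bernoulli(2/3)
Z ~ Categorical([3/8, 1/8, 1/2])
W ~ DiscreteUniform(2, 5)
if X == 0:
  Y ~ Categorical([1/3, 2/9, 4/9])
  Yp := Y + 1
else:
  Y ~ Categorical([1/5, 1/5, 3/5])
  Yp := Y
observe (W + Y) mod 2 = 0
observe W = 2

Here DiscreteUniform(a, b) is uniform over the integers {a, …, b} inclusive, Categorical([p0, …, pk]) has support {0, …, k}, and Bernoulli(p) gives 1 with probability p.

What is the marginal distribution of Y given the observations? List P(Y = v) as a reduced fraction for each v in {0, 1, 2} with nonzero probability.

Enumerate traces; 12 have nonzero weight after conditioning:
  (X=0, Z=0, W=2, Y=0) weight 1/96
  (X=0, Z=0, W=2, Y=2) weight 1/72
  (X=0, Z=1, W=2, Y=0) weight 1/288
  (X=0, Z=1, W=2, Y=2) weight 1/216
  (X=0, Z=2, W=2, Y=0) weight 1/72
  (X=0, Z=2, W=2, Y=2) weight 1/54
  (X=1, Z=0, W=2, Y=0) weight 1/80
  (X=1, Z=0, W=2, Y=2) weight 3/80
  … 4 more
Group by Y:
  weight(Y=0) = 11/180
  weight(Y=2) = 37/270
Total weight = 11/180 + 37/270 = 107/540
P(Y=0 | obs) = 11/180 / 107/540 = 33/107
P(Y=2 | obs) = 37/270 / 107/540 = 74/107

P(Y=0) = 33/107, P(Y=2) = 74/107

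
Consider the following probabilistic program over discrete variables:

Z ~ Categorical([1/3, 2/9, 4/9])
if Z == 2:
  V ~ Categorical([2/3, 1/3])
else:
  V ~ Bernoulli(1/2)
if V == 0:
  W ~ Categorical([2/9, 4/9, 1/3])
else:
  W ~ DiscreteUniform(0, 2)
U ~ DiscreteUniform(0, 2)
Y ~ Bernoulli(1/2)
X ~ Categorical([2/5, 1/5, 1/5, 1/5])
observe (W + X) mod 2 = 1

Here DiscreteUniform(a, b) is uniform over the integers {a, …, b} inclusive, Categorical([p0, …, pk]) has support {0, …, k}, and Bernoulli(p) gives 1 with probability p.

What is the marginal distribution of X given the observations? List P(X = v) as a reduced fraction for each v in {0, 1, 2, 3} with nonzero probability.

Enumerate traces; 216 have nonzero weight after conditioning:
  (Z=0, V=0, W=0, U=0, Y=0, X=1) weight 1/810
  (Z=0, V=0, W=0, U=0, Y=0, X=3) weight 1/810
  (Z=0, V=0, W=0, U=0, Y=1, X=1) weight 1/810
  (Z=0, V=0, W=0, U=0, Y=1, X=3) weight 1/810
  (Z=0, V=0, W=0, U=1, Y=0, X=1) weight 1/810
  (Z=0, V=0, W=0, U=1, Y=0, X=3) weight 1/810
  (Z=0, V=0, W=0, U=1, Y=1, X=1) weight 1/810
  (Z=0, V=0, W=0, U=1, Y=1, X=3) weight 1/810
  (Z=0, V=0, W=1, U=0, Y=0, X=0) weight 2/405
  (Z=0, V=0, W=1, U=0, Y=0, X=2) weight 1/405
  … 206 more
Group by X:
  weight(X=0) = 193/1215
  weight(X=1) = 293/2430
  weight(X=2) = 193/2430
  weight(X=3) = 293/2430
Total weight = 193/1215 + 293/2430 + 193/2430 + 293/2430 = 233/486
P(X=0 | obs) = 193/1215 / 233/486 = 386/1165
P(X=1 | obs) = 293/2430 / 233/486 = 293/1165
P(X=2 | obs) = 193/2430 / 233/486 = 193/1165
P(X=3 | obs) = 293/2430 / 233/486 = 293/1165

P(X=0) = 386/1165, P(X=1) = 293/1165, P(X=2) = 193/1165, P(X=3) = 293/1165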